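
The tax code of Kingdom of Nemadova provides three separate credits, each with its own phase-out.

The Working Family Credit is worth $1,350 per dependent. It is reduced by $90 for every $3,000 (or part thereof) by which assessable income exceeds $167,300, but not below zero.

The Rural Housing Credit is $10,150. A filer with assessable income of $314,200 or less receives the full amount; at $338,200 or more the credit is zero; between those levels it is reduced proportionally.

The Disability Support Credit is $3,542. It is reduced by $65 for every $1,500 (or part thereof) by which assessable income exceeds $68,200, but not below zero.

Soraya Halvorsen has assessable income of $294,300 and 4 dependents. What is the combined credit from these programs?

$11,680

Working Family Credit: base = 4 × $1,350 = $5,400. income exceeds $167,300 by $127,000, which is 43 full-or-partial $3,000 increments; reduction = 43 × $90 = $3,870, leaving $1,530.
Rural Housing Credit: $294,300 is at or below the $314,200 threshold, so the full $10,150 applies.
Disability Support Credit: income exceeds $68,200 by $226,100 → 151 increments × $65 = $9,815 ≥ base, so the credit is $0.
Total: $1,530 + $10,150 + $0 = $11,680.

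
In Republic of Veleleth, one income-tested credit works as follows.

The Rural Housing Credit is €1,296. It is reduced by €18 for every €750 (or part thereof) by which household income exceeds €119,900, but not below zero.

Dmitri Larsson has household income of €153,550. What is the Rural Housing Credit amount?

Rural Housing Credit: income exceeds €119,900 by €33,650, which is 45 full-or-partial €750 increments; reduction = 45 × €18 = €810, leaving €486.

€486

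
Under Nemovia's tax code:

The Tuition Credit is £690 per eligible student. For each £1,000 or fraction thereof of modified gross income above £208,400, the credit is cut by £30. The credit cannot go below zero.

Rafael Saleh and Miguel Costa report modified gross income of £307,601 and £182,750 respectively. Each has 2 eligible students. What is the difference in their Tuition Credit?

£1,380

Rafael (£307,601): Tuition Credit: base = 2 × £690 = £1,380. income exceeds £208,400 by £99,201 → 100 increments × £30 = £3,000 ≥ base, so the credit is £0.
Miguel (£182,750): Tuition Credit: base = 2 × £690 = £1,380. £182,750 is at or below the £208,400 threshold, so the full £1,380 applies.
Difference: |£0 − £1,380| = £1,380.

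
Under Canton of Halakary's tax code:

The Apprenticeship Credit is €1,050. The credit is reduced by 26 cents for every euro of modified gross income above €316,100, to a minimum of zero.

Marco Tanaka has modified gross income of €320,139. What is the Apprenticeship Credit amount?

Apprenticeship Credit: 26% of the €4,039 excess over €316,100 is €1,050.14 ≥ base, so the credit is €0.

€0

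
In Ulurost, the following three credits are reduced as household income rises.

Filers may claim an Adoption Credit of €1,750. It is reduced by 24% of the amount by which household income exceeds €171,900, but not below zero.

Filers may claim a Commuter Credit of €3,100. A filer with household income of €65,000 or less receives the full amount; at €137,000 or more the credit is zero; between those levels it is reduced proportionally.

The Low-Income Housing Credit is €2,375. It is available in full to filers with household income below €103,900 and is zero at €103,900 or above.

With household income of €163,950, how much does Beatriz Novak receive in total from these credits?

€1,750

Adoption Credit: €163,950 is at or below the €171,900 threshold, so the full €1,750 applies.
Commuter Credit: €163,950 is at or above €137,000, so the credit is €0.
Low-Income Housing Credit: €163,950 meets or exceeds the €103,900 cutoff, so the credit is €0.
Total: €1,750 + €0 + €0 = €1,750.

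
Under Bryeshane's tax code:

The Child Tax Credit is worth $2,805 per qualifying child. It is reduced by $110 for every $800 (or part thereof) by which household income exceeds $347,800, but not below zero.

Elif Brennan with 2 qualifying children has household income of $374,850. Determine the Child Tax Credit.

Child Tax Credit: base = 2 × $2,805 = $5,610. income exceeds $347,800 by $27,050, which is 34 full-or-partial $800 increments; reduction = 34 × $110 = $3,740, leaving $1,870.

$1,870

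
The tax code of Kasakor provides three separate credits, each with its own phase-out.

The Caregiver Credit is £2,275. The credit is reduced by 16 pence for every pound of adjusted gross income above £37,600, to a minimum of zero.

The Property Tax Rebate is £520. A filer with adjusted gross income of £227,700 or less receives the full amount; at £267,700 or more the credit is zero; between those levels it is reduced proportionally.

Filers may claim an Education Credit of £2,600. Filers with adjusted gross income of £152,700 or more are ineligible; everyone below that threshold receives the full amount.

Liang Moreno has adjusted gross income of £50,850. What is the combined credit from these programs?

Caregiver Credit: 16% of the £13,250 excess over £37,600 is £2,120; credit = £2,275 − £2,120 = £155.
Property Tax Rebate: £50,850 is at or below the £227,700 threshold, so the full £520 applies.
Education Credit: £50,850 is below the £152,700 cutoff, so the full £2,600 applies.
Total: £155 + £520 + £2,600 = £3,275.

£3,275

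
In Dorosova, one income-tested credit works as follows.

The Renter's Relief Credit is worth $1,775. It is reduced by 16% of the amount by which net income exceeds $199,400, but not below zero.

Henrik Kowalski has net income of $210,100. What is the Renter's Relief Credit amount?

$63

Renter's Relief Credit: 16% of the $10,700 excess over $199,400 is $1,712; credit = $1,775 − $1,712 = $63.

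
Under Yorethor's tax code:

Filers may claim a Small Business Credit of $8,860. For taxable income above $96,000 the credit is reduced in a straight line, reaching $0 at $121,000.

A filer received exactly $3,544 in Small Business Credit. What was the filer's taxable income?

$111,000

$3,544 is 3,544/8,860 of the full $8,860, so 5,316/8,860 of the $25,000 range has been used: income = $96,000 + $25,000 × 5,316/8,860 = $111,000.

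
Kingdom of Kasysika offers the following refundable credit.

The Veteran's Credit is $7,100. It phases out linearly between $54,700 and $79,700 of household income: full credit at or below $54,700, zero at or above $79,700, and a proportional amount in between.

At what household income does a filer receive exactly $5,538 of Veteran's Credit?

$60,200

$5,538 is 5,538/7,100 of the full $7,100, so 1,562/7,100 of the $25,000 range has been used: income = $54,700 + $25,000 × 1,562/7,100 = $60,200.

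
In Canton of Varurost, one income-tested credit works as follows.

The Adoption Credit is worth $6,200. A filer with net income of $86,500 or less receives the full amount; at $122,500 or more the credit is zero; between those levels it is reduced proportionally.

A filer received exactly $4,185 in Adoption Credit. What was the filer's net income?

$4,185 is 4,185/6,200 of the full $6,200, so 2,015/6,200 of the $36,000 range has been used: income = $86,500 + $36,000 × 2,015/6,200 = $98,200.

$98,200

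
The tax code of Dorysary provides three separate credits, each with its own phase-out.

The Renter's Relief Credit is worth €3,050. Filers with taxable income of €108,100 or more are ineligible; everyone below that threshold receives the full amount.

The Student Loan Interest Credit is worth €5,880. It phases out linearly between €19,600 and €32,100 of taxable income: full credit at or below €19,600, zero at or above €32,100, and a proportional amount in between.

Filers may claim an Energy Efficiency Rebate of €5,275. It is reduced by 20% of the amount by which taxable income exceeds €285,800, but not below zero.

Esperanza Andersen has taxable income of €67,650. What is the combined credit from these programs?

Renter's Relief Credit: €67,650 is below the €108,100 cutoff, so the full €3,050 applies.
Student Loan Interest Credit: €67,650 is at or above €32,100, so the credit is €0.
Energy Efficiency Rebate: €67,650 is at or below the €285,800 threshold, so the full €5,275 applies.
Total: €3,050 + €0 + €5,275 = €8,325.

€8,325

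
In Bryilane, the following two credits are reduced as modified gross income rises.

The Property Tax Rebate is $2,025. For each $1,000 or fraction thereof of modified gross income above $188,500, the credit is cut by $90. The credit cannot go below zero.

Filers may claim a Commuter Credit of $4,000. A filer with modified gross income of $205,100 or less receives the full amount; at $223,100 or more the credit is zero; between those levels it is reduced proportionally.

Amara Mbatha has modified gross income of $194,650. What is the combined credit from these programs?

$5,395

Property Tax Rebate: income exceeds $188,500 by $6,150, which is 7 full-or-partial $1,000 increments; reduction = 7 × $90 = $630, leaving $1,395.
Commuter Credit: $194,650 is at or below the $205,100 threshold, so the full $4,000 applies.
Total: $1,395 + $4,000 = $5,395.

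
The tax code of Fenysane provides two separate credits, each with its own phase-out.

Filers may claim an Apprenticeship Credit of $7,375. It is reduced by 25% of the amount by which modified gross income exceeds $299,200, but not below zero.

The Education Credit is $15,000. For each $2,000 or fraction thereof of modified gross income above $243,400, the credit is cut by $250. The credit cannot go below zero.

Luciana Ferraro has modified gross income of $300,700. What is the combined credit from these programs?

$14,750

Apprenticeship Credit: 25% of the $1,500 excess over $299,200 is $375; credit = $7,375 − $375 = $7,000.
Education Credit: income exceeds $243,400 by $57,300, which is 29 full-or-partial $2,000 increments; reduction = 29 × $250 = $7,250, leaving $7,750.
Total: $7,000 + $7,750 = $14,750.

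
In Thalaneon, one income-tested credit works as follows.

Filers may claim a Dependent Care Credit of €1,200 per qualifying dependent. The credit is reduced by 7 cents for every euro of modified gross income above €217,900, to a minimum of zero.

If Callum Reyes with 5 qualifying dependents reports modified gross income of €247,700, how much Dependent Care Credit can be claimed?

Dependent Care Credit: base = 5 × €1,200 = €6,000. 7% of the €29,800 excess over €217,900 is €2,086; credit = €6,000 − €2,086 = €3,914.

€3,914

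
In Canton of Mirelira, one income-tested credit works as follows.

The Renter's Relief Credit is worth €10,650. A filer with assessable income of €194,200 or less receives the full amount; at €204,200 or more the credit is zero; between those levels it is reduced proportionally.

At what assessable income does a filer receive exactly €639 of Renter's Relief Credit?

€203,600

€639 is 639/10,650 of the full €10,650, so 10,011/10,650 of the €10,000 range has been used: income = €194,200 + €10,000 × 10,011/10,650 = €203,600.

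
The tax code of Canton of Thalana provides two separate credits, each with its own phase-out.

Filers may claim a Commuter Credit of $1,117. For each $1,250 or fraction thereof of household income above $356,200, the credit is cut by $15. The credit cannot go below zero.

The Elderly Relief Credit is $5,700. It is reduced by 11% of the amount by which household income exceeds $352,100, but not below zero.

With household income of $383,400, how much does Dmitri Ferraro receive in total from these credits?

$3,044

Commuter Credit: income exceeds $356,200 by $27,200, which is 22 full-or-partial $1,250 increments; reduction = 22 × $15 = $330, leaving $787.
Elderly Relief Credit: 11% of the $31,300 excess over $352,100 is $3,443; credit = $5,700 − $3,443 = $2,257.
Total: $787 + $2,257 = $3,044.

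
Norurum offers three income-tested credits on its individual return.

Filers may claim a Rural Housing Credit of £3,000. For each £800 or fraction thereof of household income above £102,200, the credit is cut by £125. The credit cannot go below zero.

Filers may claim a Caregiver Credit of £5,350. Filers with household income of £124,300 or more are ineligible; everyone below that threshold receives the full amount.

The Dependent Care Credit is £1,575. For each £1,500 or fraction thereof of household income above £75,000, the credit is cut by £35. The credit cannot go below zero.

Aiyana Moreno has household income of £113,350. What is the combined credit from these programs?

Rural Housing Credit: income exceeds £102,200 by £11,150, which is 14 full-or-partial £800 increments; reduction = 14 × £125 = £1,750, leaving £1,250.
Caregiver Credit: £113,350 is below the £124,300 cutoff, so the full £5,350 applies.
Dependent Care Credit: income exceeds £75,000 by £38,350, which is 26 full-or-partial £1,500 increments; reduction = 26 × £35 = £910, leaving £665.
Total: £1,250 + £5,350 + £665 = £7,265.

£7,265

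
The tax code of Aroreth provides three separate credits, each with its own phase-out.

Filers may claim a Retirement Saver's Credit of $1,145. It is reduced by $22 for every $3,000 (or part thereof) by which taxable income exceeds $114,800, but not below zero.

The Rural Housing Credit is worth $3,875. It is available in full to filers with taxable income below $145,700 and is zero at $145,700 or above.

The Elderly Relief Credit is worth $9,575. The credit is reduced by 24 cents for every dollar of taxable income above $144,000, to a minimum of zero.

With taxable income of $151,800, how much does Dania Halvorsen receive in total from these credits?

Retirement Saver's Credit: income exceeds $114,800 by $37,000, which is 13 full-or-partial $3,000 increments; reduction = 13 × $22 = $286, leaving $859.
Rural Housing Credit: $151,800 meets or exceeds the $145,700 cutoff, so the credit is $0.
Elderly Relief Credit: 24% of the $7,800 excess over $144,000 is $1,872; credit = $9,575 − $1,872 = $7,703.
Total: $859 + $0 + $7,703 = $8,562.

$8,562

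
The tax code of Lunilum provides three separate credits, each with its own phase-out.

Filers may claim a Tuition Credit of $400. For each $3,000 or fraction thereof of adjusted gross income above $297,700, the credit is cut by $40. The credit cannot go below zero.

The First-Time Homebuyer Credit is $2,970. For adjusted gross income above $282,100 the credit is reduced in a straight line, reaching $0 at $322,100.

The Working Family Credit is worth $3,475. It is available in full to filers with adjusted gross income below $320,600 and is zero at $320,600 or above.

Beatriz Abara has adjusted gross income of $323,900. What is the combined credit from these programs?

$40

Tuition Credit: income exceeds $297,700 by $26,200, which is 9 full-or-partial $3,000 increments; reduction = 9 × $40 = $360, leaving $40.
First-Time Homebuyer Credit: $323,900 is at or above $322,100, so the credit is $0.
Working Family Credit: $323,900 meets or exceeds the $320,600 cutoff, so the credit is $0.
Total: $40 + $0 + $0 = $40.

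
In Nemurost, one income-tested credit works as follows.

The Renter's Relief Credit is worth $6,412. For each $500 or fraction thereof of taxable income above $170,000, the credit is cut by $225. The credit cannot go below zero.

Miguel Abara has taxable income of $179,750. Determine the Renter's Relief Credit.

Renter's Relief Credit: income exceeds $170,000 by $9,750, which is 20 full-or-partial $500 increments; reduction = 20 × $225 = $4,500, leaving $1,912.

$1,912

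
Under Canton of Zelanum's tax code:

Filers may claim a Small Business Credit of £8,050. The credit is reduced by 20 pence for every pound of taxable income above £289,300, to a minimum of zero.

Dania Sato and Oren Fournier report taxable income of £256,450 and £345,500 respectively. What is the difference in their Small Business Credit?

Dania (£256,450): Small Business Credit: £256,450 is at or below the £289,300 threshold, so the full £8,050 applies.
Oren (£345,500): Small Business Credit: 20% of the £56,200 excess over £289,300 is £11,240 ≥ base, so the credit is £0.
Difference: |£8,050 − £0| = £8,050.

£8,050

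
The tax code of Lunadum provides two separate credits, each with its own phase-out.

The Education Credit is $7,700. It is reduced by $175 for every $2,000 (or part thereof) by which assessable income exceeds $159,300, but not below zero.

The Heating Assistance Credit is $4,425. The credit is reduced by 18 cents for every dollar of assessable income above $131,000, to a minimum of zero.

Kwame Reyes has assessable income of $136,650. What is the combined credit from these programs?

$11,108

Education Credit: $136,650 is at or below the $159,300 threshold, so the full $7,700 applies.
Heating Assistance Credit: 18% of the $5,650 excess over $131,000 is $1,017; credit = $4,425 − $1,017 = $3,408.
Total: $7,700 + $3,408 = $11,108.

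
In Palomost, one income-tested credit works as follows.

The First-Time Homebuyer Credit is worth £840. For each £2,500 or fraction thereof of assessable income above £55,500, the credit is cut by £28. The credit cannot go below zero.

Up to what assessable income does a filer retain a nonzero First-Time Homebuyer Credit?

After 29 increments the reduction is 29 × £28 = £812, leaving £28; one more increment wipes it out. Increment 29 ends at excess 29 × £2,500 = £72,500, so the highest qualifying income is £55,500 + £72,500 = £128,000.

£128,000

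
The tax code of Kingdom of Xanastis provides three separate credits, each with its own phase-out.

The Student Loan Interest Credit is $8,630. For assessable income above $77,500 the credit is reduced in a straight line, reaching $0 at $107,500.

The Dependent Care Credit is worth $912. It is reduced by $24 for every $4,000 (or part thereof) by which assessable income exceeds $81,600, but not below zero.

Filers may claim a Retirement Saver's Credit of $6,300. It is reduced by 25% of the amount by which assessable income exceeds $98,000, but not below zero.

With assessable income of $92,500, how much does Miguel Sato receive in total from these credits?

Student Loan Interest Credit: $92,500 is $15,000 into a $30,000 phase-out range, leaving 15,000/30,000 of the credit: $8,630 × 15,000/30,000 = $4,315.
Dependent Care Credit: income exceeds $81,600 by $10,900, which is 3 full-or-partial $4,000 increments; reduction = 3 × $24 = $72, leaving $840.
Retirement Saver's Credit: $92,500 is at or below the $98,000 threshold, so the full $6,300 applies.
Total: $4,315 + $840 + $6,300 = $11,455.

$11,455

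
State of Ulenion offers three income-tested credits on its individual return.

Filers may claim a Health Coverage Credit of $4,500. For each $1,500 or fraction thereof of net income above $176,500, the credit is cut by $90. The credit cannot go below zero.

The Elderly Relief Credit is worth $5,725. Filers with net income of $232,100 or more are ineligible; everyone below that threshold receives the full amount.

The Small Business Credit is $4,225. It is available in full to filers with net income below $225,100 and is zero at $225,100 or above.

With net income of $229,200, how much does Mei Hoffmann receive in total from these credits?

Health Coverage Credit: income exceeds $176,500 by $52,700, which is 36 full-or-partial $1,500 increments; reduction = 36 × $90 = $3,240, leaving $1,260.
Elderly Relief Credit: $229,200 is below the $232,100 cutoff, so the full $5,725 applies.
Small Business Credit: $229,200 meets or exceeds the $225,100 cutoff, so the credit is $0.
Total: $1,260 + $5,725 + $0 = $6,985.

$6,985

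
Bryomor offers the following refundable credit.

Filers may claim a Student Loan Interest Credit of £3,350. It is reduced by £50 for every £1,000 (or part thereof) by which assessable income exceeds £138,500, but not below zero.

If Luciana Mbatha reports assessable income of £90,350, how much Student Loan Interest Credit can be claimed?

Student Loan Interest Credit: £90,350 is at or below the £138,500 threshold, so the full £3,350 applies.

£3,350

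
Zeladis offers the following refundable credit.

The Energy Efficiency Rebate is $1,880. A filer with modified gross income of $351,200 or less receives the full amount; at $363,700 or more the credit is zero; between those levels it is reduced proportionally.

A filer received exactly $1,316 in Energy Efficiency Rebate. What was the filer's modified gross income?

$1,316 is 1,316/1,880 of the full $1,880, so 564/1,880 of the $12,500 range has been used: income = $351,200 + $12,500 × 564/1,880 = $354,950.

$354,950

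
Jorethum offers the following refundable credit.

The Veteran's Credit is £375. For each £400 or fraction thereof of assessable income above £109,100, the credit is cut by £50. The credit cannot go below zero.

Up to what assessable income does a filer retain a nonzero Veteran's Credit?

After 7 increments the reduction is 7 × £50 = £350, leaving £25; one more increment wipes it out. Increment 7 ends at excess 7 × £400 = £2,800, so the highest qualifying income is £109,100 + £2,800 = £111,900.

£111,900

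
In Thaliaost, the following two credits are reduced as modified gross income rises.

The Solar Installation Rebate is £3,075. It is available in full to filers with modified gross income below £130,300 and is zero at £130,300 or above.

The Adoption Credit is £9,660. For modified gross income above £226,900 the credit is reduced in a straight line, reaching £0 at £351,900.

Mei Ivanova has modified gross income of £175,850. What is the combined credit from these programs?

Solar Installation Rebate: £175,850 meets or exceeds the £130,300 cutoff, so the credit is £0.
Adoption Credit: £175,850 is at or below the £226,900 threshold, so the full £9,660 applies.
Total: £0 + £9,660 = £9,660.

£9,660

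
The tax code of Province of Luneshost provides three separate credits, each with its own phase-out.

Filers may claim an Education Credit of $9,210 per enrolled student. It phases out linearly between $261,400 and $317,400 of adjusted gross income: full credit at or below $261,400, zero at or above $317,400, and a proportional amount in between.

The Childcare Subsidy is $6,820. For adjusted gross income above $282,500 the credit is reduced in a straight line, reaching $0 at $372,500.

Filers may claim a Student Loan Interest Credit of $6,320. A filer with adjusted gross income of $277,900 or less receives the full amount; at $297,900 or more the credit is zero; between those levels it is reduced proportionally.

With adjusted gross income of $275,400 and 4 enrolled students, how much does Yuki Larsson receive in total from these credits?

$40,770

Education Credit: base = 4 × $9,210 = $36,840. $275,400 is $14,000 into a $56,000 phase-out range, leaving 42,000/56,000 of the credit: $36,840 × 42,000/56,000 = $27,630.
Childcare Subsidy: $275,400 is at or below the $282,500 threshold, so the full $6,820 applies.
Student Loan Interest Credit: $275,400 is at or below the $277,900 threshold, so the full $6,320 applies.
Total: $27,630 + $6,820 + $6,320 = $40,770.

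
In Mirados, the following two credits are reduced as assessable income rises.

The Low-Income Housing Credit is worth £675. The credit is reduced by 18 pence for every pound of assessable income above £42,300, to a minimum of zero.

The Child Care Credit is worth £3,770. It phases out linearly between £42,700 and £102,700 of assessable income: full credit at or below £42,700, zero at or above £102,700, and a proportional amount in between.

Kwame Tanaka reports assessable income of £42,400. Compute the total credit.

Low-Income Housing Credit: 18% of the £100 excess over £42,300 is £18; credit = £675 − £18 = £657.
Child Care Credit: £42,400 is at or below the £42,700 threshold, so the full £3,770 applies.
Total: £657 + £3,770 = £4,427.

£4,427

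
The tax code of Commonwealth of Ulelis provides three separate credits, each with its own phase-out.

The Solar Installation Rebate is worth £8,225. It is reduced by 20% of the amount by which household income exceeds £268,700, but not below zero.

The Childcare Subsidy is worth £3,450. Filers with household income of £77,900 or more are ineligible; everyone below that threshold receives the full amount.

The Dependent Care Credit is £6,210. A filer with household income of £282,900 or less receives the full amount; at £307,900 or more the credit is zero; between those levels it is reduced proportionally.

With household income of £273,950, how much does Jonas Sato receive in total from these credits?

Solar Installation Rebate: 20% of the £5,250 excess over £268,700 is £1,050; credit = £8,225 − £1,050 = £7,175.
Childcare Subsidy: £273,950 meets or exceeds the £77,900 cutoff, so the credit is £0.
Dependent Care Credit: £273,950 is at or below the £282,900 threshold, so the full £6,210 applies.
Total: £7,175 + £0 + £6,210 = £13,385.

£13,385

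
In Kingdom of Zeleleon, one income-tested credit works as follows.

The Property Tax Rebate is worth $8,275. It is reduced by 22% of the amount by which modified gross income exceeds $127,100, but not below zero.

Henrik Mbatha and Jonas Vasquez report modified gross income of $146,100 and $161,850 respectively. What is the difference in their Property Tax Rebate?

Henrik ($146,100): Property Tax Rebate: 22% of the $19,000 excess over $127,100 is $4,180; credit = $8,275 − $4,180 = $4,095.
Jonas ($161,850): Property Tax Rebate: 22% of the $34,750 excess over $127,100 is $7,645; credit = $8,275 − $7,645 = $630.
Difference: |$4,095 − $630| = $3,465.

$3,465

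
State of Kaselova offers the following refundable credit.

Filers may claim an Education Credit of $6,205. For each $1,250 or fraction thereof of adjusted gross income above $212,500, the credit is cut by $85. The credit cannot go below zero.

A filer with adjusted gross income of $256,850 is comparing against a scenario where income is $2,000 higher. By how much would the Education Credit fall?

At $256,850 — income exceeds $212,500 by $44,350, which is 36 full-or-partial $1,250 increments; reduction = 36 × $85 = $3,060, leaving $3,145.
At $258,850 — income exceeds $212,500 by $46,350, which is 38 full-or-partial $1,250 increments; reduction = 38 × $85 = $3,230, leaving $2,975.
Lost: $3,145 − $2,975 = $170.

$170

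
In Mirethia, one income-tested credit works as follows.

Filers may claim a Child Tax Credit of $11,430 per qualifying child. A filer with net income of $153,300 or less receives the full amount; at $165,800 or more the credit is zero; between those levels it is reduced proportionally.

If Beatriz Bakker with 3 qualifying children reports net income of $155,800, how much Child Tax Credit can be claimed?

$27,432

Child Tax Credit: base = 3 × $11,430 = $34,290. $155,800 is $2,500 into a $12,500 phase-out range, leaving 10,000/12,500 of the credit: $34,290 × 10,000/12,500 = $27,432.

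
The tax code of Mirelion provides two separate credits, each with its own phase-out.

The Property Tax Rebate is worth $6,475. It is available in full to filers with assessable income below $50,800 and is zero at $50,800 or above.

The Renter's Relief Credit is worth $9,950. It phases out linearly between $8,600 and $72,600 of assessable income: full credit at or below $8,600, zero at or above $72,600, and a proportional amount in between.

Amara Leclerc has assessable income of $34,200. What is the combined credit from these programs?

Property Tax Rebate: $34,200 is below the $50,800 cutoff, so the full $6,475 applies.
Renter's Relief Credit: $34,200 is $25,600 into a $64,000 phase-out range, leaving 38,400/64,000 of the credit: $9,950 × 38,400/64,000 = $5,970.
Total: $6,475 + $5,970 = $12,445.

$12,445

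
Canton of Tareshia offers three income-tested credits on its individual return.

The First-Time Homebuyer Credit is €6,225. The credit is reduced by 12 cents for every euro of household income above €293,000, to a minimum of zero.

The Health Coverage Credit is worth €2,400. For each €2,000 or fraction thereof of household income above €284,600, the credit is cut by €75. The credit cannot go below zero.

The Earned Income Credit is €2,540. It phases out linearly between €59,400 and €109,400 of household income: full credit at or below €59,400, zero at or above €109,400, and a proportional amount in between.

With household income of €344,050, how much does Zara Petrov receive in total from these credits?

First-Time Homebuyer Credit: 12% of the €51,050 excess over €293,000 is €6,126; credit = €6,225 − €6,126 = €99.
Health Coverage Credit: income exceeds €284,600 by €59,450, which is 30 full-or-partial €2,000 increments; reduction = 30 × €75 = €2,250, leaving €150.
Earned Income Credit: €344,050 is at or above €109,400, so the credit is €0.
Total: €99 + €150 + €0 = €249.

€249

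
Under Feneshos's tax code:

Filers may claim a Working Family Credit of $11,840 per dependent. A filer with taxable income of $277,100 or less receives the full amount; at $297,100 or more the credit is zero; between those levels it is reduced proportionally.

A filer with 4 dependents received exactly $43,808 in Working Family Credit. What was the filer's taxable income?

Full credit = 4 × $11,840 = $47,360.
$43,808 is 43,808/47,360 of the full $47,360, so 3,552/47,360 of the $20,000 range has been used: income = $277,100 + $20,000 × 3,552/47,360 = $278,600.

$278,600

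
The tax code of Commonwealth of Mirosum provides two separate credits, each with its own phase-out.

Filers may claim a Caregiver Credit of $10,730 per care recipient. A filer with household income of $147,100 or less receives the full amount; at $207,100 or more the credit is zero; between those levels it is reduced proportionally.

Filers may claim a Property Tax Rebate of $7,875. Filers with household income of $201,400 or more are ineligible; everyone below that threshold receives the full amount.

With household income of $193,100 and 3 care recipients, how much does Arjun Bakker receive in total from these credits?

Caregiver Credit: base = 3 × $10,730 = $32,190. $193,100 is $46,000 into a $60,000 phase-out range, leaving 14,000/60,000 of the credit: $32,190 × 14,000/60,000 = $7,511.
Property Tax Rebate: $193,100 is below the $201,400 cutoff, so the full $7,875 applies.
Total: $7,511 + $7,875 = $15,386.

$15,386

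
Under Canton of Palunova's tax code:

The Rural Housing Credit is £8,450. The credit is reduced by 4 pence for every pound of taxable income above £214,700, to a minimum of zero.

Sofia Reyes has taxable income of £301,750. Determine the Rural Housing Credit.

£4,968

Rural Housing Credit: 4% of the £87,050 excess over £214,700 is £3,482; credit = £8,450 − £3,482 = £4,968.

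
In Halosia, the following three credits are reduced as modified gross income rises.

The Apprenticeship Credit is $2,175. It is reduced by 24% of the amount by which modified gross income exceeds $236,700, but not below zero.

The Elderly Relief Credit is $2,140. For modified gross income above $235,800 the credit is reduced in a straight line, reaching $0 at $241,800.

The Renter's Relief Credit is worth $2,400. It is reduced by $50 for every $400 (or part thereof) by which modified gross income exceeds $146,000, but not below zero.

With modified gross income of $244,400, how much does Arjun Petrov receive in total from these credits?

$327

Apprenticeship Credit: 24% of the $7,700 excess over $236,700 is $1,848; credit = $2,175 − $1,848 = $327.
Elderly Relief Credit: $244,400 is at or above $241,800, so the credit is $0.
Renter's Relief Credit: income exceeds $146,000 by $98,400 → 246 increments × $50 = $12,300 ≥ base, so the credit is $0.
Total: $327 + $0 + $0 = $327.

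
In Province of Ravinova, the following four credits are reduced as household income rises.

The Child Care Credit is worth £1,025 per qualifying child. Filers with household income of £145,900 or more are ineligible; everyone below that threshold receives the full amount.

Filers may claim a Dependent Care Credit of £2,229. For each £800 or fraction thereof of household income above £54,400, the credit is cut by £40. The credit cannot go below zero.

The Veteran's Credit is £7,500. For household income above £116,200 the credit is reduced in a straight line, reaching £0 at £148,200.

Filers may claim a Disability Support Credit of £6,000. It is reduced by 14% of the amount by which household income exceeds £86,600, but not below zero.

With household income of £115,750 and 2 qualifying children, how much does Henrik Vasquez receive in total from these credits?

£11,469

Child Care Credit: base = 2 × £1,025 = £2,050. £115,750 is below the £145,900 cutoff, so the full £2,050 applies.
Dependent Care Credit: income exceeds £54,400 by £61,350 → 77 increments × £40 = £3,080 ≥ base, so the credit is £0.
Veteran's Credit: £115,750 is at or below the £116,200 threshold, so the full £7,500 applies.
Disability Support Credit: 14% of the £29,150 excess over £86,600 is £4,081; credit = £6,000 − £4,081 = £1,919.
Total: £2,050 + £0 + £7,500 + £1,919 = £11,469.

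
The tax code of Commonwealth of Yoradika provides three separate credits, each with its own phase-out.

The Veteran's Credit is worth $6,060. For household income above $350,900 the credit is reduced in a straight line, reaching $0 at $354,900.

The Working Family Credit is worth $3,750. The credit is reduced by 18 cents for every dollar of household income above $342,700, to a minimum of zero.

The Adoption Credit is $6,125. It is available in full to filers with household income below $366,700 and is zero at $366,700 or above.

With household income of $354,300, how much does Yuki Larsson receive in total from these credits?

$8,696

Veteran's Credit: $354,300 is $3,400 into a $4,000 phase-out range, leaving 600/4,000 of the credit: $6,060 × 600/4,000 = $909.
Working Family Credit: 18% of the $11,600 excess over $342,700 is $2,088; credit = $3,750 − $2,088 = $1,662.
Adoption Credit: $354,300 is below the $366,700 cutoff, so the full $6,125 applies.
Total: $909 + $1,662 + $6,125 = $8,696.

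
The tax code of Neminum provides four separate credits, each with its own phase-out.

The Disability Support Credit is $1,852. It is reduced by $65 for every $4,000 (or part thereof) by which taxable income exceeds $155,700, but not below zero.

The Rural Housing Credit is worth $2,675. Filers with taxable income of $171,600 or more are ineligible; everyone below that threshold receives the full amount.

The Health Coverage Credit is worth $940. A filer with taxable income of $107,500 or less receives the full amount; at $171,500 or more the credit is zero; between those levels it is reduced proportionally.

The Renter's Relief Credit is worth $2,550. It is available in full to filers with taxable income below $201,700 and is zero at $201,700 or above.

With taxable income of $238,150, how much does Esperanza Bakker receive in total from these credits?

Disability Support Credit: income exceeds $155,700 by $82,450, which is 21 full-or-partial $4,000 increments; reduction = 21 × $65 = $1,365, leaving $487.
Rural Housing Credit: $238,150 meets or exceeds the $171,600 cutoff, so the credit is $0.
Health Coverage Credit: $238,150 is at or above $171,500, so the credit is $0.
Renter's Relief Credit: $238,150 meets or exceeds the $201,700 cutoff, so the credit is $0.
Total: $487 + $0 + $0 + $0 = $487.

$487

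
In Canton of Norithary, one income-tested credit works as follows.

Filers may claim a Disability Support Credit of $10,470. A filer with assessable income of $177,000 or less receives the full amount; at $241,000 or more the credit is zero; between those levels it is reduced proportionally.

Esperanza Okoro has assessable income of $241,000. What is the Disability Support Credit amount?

Disability Support Credit: $241,000 is at or above $241,000, so the credit is $0.

$0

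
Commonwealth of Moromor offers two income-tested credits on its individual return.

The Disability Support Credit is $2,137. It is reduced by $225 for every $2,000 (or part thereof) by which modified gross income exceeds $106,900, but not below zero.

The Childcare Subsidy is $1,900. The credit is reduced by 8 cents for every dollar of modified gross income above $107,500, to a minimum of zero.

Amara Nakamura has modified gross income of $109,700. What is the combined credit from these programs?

$3,411

Disability Support Credit: income exceeds $106,900 by $2,800, which is 2 full-or-partial $2,000 increments; reduction = 2 × $225 = $450, leaving $1,687.
Childcare Subsidy: 8% of the $2,200 excess over $107,500 is $176; credit = $1,900 − $176 = $1,724.
Total: $1,687 + $1,724 = $3,411.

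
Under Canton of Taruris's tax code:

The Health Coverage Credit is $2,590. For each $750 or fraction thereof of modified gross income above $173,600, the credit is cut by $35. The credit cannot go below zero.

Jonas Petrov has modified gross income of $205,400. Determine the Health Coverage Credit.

$1,085

Health Coverage Credit: income exceeds $173,600 by $31,800, which is 43 full-or-partial $750 increments; reduction = 43 × $35 = $1,505, leaving $1,085.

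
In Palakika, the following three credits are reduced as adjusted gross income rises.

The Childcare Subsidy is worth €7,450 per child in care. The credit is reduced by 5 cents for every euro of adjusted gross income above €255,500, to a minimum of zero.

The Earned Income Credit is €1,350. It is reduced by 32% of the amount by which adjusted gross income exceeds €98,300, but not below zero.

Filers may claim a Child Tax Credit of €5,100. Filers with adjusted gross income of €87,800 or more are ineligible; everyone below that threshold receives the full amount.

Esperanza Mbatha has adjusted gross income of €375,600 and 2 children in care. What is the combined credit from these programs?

Childcare Subsidy: base = 2 × €7,450 = €14,900. 5% of the €120,100 excess over €255,500 is €6,005; credit = €14,900 − €6,005 = €8,895.
Earned Income Credit: 32% of the €277,300 excess over €98,300 is €88,736 ≥ base, so the credit is €0.
Child Tax Credit: €375,600 meets or exceeds the €87,800 cutoff, so the credit is €0.
Total: €8,895 + €0 + €0 = €8,895.

€8,895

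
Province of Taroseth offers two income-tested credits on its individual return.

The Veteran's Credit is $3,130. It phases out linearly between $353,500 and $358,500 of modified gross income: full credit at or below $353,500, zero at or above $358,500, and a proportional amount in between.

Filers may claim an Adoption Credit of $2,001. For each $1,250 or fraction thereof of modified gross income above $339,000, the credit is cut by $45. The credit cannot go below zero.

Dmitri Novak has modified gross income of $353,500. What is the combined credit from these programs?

$4,591

Veteran's Credit: $353,500 is at or below the $353,500 threshold, so the full $3,130 applies.
Adoption Credit: income exceeds $339,000 by $14,500, which is 12 full-or-partial $1,250 increments; reduction = 12 × $45 = $540, leaving $1,461.
Total: $3,130 + $1,461 = $4,591.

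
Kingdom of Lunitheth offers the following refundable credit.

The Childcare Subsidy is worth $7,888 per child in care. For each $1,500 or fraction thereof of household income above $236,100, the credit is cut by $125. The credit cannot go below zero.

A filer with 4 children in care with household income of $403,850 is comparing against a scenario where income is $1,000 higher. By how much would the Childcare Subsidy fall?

$125

At $403,850 — base = 4 × $7,888 = $31,552. income exceeds $236,100 by $167,750, which is 112 full-or-partial $1,500 increments; reduction = 112 × $125 = $14,000, leaving $17,552.
At $404,850 — base = 4 × $7,888 = $31,552. income exceeds $236,100 by $168,750, which is 113 full-or-partial $1,500 increments; reduction = 113 × $125 = $14,125, leaving $17,427.
Lost: $17,552 − $17,427 = $125.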